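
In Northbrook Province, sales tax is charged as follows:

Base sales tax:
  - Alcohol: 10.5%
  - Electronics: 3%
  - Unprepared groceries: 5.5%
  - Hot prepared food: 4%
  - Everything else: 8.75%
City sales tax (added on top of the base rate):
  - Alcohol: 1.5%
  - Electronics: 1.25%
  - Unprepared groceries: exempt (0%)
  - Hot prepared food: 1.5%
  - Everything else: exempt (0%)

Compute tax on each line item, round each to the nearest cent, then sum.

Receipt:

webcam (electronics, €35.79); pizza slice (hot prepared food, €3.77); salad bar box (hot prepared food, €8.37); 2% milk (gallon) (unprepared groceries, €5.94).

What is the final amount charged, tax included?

€56.39

Webcam €35.79: electronics → 3% + 1.25% city = 4.25% → €1.52
Pizza slice €3.77: hot prepared food → 4% + 1.5% city = 5.5% → €0.21
Salad bar box €8.37: hot prepared food → 4% + 1.5% city = 5.5% → €0.46
2% milk (gallon) €5.94: unprepared groceries → 5.5% + 0% city = 5.5% → €0.33
Subtotal = €53.87; tax = €2.52; total due = €56.39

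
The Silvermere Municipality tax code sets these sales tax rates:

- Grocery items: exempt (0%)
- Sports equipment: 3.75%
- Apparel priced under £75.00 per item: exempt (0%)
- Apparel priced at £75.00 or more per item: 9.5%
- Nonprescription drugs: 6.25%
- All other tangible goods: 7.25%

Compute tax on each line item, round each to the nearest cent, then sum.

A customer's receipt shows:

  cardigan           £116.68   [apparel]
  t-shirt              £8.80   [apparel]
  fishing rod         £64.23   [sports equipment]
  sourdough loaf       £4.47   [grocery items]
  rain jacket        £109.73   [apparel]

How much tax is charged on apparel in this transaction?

Cardigan £116.68: apparel, £75.00 or more → 9.5% → £11.08
T-shirt £8.80: apparel, under £75.00 → 0% → £0.00
Rain jacket £109.73: apparel, £75.00 or more → 9.5% → £10.42
Tax on apparel = £11.08 + £0.00 + £10.42 = £21.50

£21.50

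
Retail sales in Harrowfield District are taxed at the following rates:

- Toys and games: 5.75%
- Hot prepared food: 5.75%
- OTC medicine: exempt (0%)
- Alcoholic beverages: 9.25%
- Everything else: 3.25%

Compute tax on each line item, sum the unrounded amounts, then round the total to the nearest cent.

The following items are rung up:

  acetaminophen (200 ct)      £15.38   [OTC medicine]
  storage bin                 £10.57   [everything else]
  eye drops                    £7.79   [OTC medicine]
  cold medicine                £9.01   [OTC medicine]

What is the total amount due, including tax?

£43.09

Acetaminophen (200 ct) £15.38: OTC medicine → 0% → £0.00
Storage bin £10.57: everything else → 3.25% → £0.343525
Eye drops £7.79: OTC medicine → 0% → £0.00
Cold medicine £9.01: OTC medicine → 0% → £0.00
Subtotal = £42.75; unrounded tax = £0.343525 → £0.34; total due = £43.09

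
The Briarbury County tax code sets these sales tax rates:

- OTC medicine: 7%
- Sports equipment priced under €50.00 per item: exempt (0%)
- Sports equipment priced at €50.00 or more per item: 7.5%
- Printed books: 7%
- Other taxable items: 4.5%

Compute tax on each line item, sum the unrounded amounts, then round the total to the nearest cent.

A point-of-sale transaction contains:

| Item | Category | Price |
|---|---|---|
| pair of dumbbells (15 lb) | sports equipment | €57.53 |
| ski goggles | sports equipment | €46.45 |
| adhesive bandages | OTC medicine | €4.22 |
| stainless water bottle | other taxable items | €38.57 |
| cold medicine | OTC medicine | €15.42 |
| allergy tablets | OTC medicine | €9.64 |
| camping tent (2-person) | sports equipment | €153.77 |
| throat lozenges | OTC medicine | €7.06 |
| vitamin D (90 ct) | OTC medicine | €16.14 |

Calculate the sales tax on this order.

Pair of dumbbells (15 lb) €57.53: sports equipment, €50.00 or more → 7.5% → €4.31475
Ski goggles €46.45: sports equipment, under €50.00 → 0% → €0.00
Adhesive bandages €4.22: OTC medicine → 7% → €0.2954
Stainless water bottle €38.57: other taxable items → 4.5% → €1.73565
Cold medicine €15.42: OTC medicine → 7% → €1.0794
Allergy tablets €9.64: OTC medicine → 7% → €0.6748
Camping tent (2-person) €153.77: sports equipment, €50.00 or more → 7.5% → €11.53275
Throat lozenges €7.06: OTC medicine → 7% → €0.4942
Vitamin D (90 ct) €16.14: OTC medicine → 7% → €1.1298
Unrounded tax sum = €21.25675 → €21.26

€21.26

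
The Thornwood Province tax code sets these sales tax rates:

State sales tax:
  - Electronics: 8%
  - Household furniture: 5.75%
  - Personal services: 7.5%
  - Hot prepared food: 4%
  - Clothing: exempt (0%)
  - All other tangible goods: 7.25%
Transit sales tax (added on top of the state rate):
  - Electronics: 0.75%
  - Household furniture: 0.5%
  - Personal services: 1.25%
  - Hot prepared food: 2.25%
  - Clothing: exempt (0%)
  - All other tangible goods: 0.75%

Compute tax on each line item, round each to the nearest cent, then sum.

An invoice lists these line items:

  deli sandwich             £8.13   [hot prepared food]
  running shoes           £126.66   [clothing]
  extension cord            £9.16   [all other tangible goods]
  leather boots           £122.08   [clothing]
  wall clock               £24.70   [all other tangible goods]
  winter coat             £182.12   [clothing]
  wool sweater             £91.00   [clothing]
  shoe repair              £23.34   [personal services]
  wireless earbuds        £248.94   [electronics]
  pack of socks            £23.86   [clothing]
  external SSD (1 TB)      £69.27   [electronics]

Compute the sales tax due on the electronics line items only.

Wireless earbuds £248.94: electronics → 8% + 0.75% transit = 8.75% → £21.78
External SSD (1 TB) £69.27: electronics → 8% + 0.75% transit = 8.75% → £6.06
Tax on electronics = £21.78 + £6.06 = £27.84

£27.84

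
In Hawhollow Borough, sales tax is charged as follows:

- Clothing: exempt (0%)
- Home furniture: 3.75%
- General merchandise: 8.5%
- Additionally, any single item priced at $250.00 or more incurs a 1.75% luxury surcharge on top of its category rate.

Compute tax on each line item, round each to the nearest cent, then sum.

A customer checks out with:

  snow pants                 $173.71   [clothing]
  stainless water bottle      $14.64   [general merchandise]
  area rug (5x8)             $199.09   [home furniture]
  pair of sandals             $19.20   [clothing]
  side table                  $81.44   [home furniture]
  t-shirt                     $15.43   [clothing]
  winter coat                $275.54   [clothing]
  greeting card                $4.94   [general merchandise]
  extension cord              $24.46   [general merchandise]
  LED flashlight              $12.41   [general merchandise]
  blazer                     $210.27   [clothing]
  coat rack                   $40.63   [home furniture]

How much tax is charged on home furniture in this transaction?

Area rug (5x8) $199.09: home furniture → 3.75% → $7.47
Side table $81.44: home furniture → 3.75% → $3.05
Coat rack $40.63: home furniture → 3.75% → $1.52
Tax on home furniture = $7.47 + $3.05 + $1.52 = $12.04

$12.04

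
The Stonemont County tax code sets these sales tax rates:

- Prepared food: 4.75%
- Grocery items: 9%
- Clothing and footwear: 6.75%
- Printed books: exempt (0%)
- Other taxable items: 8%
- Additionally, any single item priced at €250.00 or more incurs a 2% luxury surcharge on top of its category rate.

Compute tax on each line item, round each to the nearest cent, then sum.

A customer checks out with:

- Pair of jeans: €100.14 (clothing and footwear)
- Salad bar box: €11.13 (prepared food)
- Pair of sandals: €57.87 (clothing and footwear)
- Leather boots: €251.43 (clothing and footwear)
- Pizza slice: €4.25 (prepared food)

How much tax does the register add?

€33.40

Pair of jeans €100.14: clothing and footwear → 6.75% → €6.76
Salad bar box €11.13: prepared food → 4.75% → €0.53
Pair of sandals €57.87: clothing and footwear → 6.75% → €3.91
Leather boots €251.43: clothing and footwear → 6.75% + 2% surcharge = 8.75% → €22.00
Pizza slice €4.25: prepared food → 4.75% → €0.20
Total tax = €6.76 + €0.53 + €3.91 + €22.00 + €0.20 = €33.40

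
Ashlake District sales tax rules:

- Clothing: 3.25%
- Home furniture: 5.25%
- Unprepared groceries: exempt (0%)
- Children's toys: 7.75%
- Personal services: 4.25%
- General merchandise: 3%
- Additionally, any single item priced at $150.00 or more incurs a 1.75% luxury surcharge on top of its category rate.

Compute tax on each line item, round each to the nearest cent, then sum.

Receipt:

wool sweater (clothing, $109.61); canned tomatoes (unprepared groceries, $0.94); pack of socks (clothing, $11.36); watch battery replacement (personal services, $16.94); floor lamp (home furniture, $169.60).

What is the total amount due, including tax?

$324.97

Wool sweater $109.61: clothing → 3.25% → $3.56
Canned tomatoes $0.94: unprepared groceries → 0% → $0.00
Pack of socks $11.36: clothing → 3.25% → $0.37
Watch battery replacement $16.94: personal services → 4.25% → $0.72
Floor lamp $169.60: home furniture → 5.25% + 1.75% surcharge = 7% → $11.87
Subtotal = $308.45; tax = $16.52; total due = $324.97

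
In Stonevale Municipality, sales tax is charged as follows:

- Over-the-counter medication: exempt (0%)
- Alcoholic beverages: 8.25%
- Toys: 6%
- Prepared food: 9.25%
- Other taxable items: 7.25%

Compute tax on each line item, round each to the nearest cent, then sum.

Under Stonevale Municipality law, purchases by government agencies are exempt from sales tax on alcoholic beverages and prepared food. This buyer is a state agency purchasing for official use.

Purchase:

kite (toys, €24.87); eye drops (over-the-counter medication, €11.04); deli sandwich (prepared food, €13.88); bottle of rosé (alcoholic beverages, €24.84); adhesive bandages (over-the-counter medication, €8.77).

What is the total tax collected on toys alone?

€1.49

Kite €24.87: toys → 6% → €1.49
Tax on toys = €1.49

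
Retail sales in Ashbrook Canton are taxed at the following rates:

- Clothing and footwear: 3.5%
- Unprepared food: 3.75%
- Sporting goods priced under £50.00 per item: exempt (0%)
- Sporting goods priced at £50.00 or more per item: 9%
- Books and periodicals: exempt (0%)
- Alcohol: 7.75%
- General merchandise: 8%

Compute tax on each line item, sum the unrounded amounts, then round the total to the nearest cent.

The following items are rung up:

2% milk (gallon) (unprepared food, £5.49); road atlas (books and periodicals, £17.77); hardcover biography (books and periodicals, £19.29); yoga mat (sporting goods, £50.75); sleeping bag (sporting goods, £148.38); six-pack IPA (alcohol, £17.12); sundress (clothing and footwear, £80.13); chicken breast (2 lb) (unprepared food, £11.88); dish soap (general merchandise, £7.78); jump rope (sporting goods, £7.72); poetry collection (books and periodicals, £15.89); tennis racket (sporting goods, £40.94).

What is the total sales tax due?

2% milk (gallon) £5.49: unprepared food → 3.75% → £0.205875
Road atlas £17.77: books and periodicals → 0% → £0.00
Hardcover biography £19.29: books and periodicals → 0% → £0.00
Yoga mat £50.75: sporting goods, £50.00 or more → 9% → £4.5675
Sleeping bag £148.38: sporting goods, £50.00 or more → 9% → £13.3542
Six-pack IPA £17.12: alcohol → 7.75% → £1.3268
Sundress £80.13: clothing and footwear → 3.5% → £2.80455
Chicken breast (2 lb) £11.88: unprepared food → 3.75% → £0.4455
Dish soap £7.78: general merchandise → 8% → £0.6224
Jump rope £7.72: sporting goods, under £50.00 → 0% → £0.00
Poetry collection £15.89: books and periodicals → 0% → £0.00
Tennis racket £40.94: sporting goods, under £50.00 → 0% → £0.00
Unrounded tax sum = £23.326825 → £23.33

£23.33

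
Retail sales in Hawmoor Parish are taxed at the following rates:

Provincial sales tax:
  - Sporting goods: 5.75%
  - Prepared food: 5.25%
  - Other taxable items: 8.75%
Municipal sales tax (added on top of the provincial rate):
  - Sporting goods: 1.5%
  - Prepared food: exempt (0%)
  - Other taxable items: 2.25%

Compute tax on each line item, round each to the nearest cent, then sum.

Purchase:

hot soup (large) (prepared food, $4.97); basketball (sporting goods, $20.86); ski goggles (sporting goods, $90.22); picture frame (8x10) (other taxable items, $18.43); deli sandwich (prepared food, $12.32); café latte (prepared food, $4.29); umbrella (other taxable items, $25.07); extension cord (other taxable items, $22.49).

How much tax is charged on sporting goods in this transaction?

Basketball $20.86: sporting goods → 5.75% + 1.5% municipal = 7.25% → $1.51
Ski goggles $90.22: sporting goods → 5.75% + 1.5% municipal = 7.25% → $6.54
Tax on sporting goods = $1.51 + $6.54 = $8.05

$8.05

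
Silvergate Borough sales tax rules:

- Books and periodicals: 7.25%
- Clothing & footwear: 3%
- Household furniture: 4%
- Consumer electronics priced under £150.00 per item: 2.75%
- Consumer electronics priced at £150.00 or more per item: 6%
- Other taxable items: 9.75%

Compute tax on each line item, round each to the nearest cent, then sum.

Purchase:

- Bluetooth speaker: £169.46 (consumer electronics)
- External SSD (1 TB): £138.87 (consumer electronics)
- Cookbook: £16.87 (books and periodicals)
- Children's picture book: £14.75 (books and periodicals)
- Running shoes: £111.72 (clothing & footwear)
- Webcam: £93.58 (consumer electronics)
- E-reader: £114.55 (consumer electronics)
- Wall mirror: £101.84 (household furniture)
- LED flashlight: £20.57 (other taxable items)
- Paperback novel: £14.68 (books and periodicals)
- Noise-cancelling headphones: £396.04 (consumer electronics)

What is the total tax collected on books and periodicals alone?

£3.35

Cookbook £16.87: books and periodicals → 7.25% → £1.22
Children's picture book £14.75: books and periodicals → 7.25% → £1.07
Paperback novel £14.68: books and periodicals → 7.25% → £1.06
Tax on books and periodicals = £1.22 + £1.07 + £1.06 = £3.35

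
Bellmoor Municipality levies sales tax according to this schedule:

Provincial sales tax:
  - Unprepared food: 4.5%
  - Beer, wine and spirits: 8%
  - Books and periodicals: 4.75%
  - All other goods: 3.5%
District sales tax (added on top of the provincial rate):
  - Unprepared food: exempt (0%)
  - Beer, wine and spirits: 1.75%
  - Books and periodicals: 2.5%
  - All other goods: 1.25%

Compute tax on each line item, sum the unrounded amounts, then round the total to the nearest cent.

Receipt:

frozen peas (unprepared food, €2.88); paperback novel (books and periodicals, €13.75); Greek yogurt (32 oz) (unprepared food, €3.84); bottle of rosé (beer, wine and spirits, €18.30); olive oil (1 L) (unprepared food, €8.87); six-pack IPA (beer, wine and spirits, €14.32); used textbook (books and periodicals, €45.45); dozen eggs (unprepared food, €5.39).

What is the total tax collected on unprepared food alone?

Frozen peas €2.88: unprepared food → 4.5% + 0% district = 4.5% → €0.1296
Greek yogurt (32 oz) €3.84: unprepared food → 4.5% + 0% district = 4.5% → €0.1728
Olive oil (1 L) €8.87: unprepared food → 4.5% + 0% district = 4.5% → €0.39915
Dozen eggs €5.39: unprepared food → 4.5% + 0% district = 4.5% → €0.24255
Tax on unprepared food: unrounded sum = €0.9441 → €0.94

€0.94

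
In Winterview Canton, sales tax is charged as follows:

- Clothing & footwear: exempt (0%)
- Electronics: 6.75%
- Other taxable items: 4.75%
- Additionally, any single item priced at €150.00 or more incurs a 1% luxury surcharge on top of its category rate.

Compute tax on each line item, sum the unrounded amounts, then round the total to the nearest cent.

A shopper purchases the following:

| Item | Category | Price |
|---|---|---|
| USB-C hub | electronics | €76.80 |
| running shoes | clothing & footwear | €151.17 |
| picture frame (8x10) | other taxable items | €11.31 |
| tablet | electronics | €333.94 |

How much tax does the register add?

USB-C hub €76.80: electronics → 6.75% → €5.184
Running shoes €151.17: clothing & footwear → 0% + 1% surcharge = 1% → €1.5117
Picture frame (8x10) €11.31: other taxable items → 4.75% → €0.537225
Tablet €333.94: electronics → 6.75% + 1% surcharge = 7.75% → €25.88035
Unrounded tax sum = €33.113275 → €33.11

€33.11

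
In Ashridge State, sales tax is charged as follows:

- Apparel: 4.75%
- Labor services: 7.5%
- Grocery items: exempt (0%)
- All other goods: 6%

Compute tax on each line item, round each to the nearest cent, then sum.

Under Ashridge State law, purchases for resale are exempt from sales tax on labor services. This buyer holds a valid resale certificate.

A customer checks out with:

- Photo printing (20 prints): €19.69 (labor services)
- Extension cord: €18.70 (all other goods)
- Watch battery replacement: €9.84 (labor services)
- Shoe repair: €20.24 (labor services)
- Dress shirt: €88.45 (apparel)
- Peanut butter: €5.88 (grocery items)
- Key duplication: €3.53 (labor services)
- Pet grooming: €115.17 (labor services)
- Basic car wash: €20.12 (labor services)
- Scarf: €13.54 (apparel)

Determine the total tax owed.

Photo printing (20 prints) €19.69: labor services, buyer-exempt → 0% → €0.00
Extension cord €18.70: all other goods → 6% → €1.12
Watch battery replacement €9.84: labor services, buyer-exempt → 0% → €0.00
Shoe repair €20.24: labor services, buyer-exempt → 0% → €0.00
Dress shirt €88.45: apparel → 4.75% → €4.20
Peanut butter €5.88: grocery items → 0% → €0.00
Key duplication €3.53: labor services, buyer-exempt → 0% → €0.00
Pet grooming €115.17: labor services, buyer-exempt → 0% → €0.00
Basic car wash €20.12: labor services, buyer-exempt → 0% → €0.00
Scarf €13.54: apparel → 4.75% → €0.64
Total tax = €1.12 + €4.20 + €0.64 = €5.96

€5.96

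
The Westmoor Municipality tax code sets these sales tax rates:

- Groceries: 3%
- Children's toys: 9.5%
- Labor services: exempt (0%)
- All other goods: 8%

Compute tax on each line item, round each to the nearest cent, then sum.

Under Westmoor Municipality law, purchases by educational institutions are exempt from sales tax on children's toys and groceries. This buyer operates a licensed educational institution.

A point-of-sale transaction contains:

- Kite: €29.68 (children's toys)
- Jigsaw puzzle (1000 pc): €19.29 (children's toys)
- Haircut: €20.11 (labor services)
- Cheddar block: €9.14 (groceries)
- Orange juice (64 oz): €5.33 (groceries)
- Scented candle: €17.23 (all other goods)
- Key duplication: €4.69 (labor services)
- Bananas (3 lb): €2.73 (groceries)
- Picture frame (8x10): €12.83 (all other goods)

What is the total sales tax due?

Kite €29.68: children's toys, buyer-exempt → 0% → €0.00
Jigsaw puzzle (1000 pc) €19.29: children's toys, buyer-exempt → 0% → €0.00
Haircut €20.11: labor services → 0% → €0.00
Cheddar block €9.14: groceries, buyer-exempt → 0% → €0.00
Orange juice (64 oz) €5.33: groceries, buyer-exempt → 0% → €0.00
Scented candle €17.23: all other goods → 8% → €1.38
Key duplication €4.69: labor services → 0% → €0.00
Bananas (3 lb) €2.73: groceries, buyer-exempt → 0% → €0.00
Picture frame (8x10) €12.83: all other goods → 8% → €1.03
Total tax = €1.38 + €1.03 = €2.41

€2.41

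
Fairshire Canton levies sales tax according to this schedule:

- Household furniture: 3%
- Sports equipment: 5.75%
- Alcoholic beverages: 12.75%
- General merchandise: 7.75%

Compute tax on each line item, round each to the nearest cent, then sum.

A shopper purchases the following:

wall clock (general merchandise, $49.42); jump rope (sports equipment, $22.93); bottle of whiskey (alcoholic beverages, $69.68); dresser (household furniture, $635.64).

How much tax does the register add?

Wall clock $49.42: general merchandise → 7.75% → $3.83
Jump rope $22.93: sports equipment → 5.75% → $1.32
Bottle of whiskey $69.68: alcoholic beverages → 12.75% → $8.88
Dresser $635.64: household furniture → 3% → $19.07
Total tax = $3.83 + $1.32 + $8.88 + $19.07 = $33.10

$33.10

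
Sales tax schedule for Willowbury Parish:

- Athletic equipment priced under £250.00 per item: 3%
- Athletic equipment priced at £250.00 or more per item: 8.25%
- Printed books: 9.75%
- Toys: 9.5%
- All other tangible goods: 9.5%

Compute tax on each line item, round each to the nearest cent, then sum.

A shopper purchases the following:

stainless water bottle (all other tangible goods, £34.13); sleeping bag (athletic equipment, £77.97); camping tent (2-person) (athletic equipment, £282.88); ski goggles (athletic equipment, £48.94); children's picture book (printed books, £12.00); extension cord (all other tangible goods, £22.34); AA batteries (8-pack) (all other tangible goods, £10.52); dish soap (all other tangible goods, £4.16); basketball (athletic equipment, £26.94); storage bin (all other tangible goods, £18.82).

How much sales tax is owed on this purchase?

Stainless water bottle £34.13: all other tangible goods → 9.5% → £3.24
Sleeping bag £77.97: athletic equipment, under £250.00 → 3% → £2.34
Camping tent (2-person) £282.88: athletic equipment, £250.00 or more → 8.25% → £23.34
Ski goggles £48.94: athletic equipment, under £250.00 → 3% → £1.47
Children's picture book £12.00: printed books → 9.75% → £1.17
Extension cord £22.34: all other tangible goods → 9.5% → £2.12
AA batteries (8-pack) £10.52: all other tangible goods → 9.5% → £1.00
Dish soap £4.16: all other tangible goods → 9.5% → £0.40
Basketball £26.94: athletic equipment, under £250.00 → 3% → £0.81
Storage bin £18.82: all other tangible goods → 9.5% → £1.79
Total tax = £3.24 + £2.34 + £23.34 + £1.47 + £1.17 + £2.12 + £1.00 + £0.40 + £0.81 + £1.79 = £37.68

£37.68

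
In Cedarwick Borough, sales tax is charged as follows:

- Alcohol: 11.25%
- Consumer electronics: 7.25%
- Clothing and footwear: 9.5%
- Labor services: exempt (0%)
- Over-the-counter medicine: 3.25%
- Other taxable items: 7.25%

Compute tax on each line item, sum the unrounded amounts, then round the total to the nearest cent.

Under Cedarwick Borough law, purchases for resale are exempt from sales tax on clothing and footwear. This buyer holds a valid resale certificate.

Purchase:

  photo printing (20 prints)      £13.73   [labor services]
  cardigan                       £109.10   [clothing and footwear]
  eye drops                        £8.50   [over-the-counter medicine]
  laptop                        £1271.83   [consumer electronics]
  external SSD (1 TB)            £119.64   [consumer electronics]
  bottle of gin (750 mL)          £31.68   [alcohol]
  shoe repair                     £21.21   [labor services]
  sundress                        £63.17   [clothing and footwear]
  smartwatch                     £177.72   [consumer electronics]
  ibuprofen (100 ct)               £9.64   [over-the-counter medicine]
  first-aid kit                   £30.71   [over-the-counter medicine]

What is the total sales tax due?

Photo printing (20 prints) £13.73: labor services → 0% → £0.00
Cardigan £109.10: clothing and footwear, buyer-exempt → 0% → £0.00
Eye drops £8.50: over-the-counter medicine → 3.25% → £0.27625
Laptop £1271.83: consumer electronics → 7.25% → £92.207675
External SSD (1 TB) £119.64: consumer electronics → 7.25% → £8.6739
Bottle of gin (750 mL) £31.68: alcohol → 11.25% → £3.564
Shoe repair £21.21: labor services → 0% → £0.00
Sundress £63.17: clothing and footwear, buyer-exempt → 0% → £0.00
Smartwatch £177.72: consumer electronics → 7.25% → £12.8847
Ibuprofen (100 ct) £9.64: over-the-counter medicine → 3.25% → £0.3133
First-aid kit £30.71: over-the-counter medicine → 3.25% → £0.998075
Unrounded tax sum = £118.9179 → £118.92

£118.92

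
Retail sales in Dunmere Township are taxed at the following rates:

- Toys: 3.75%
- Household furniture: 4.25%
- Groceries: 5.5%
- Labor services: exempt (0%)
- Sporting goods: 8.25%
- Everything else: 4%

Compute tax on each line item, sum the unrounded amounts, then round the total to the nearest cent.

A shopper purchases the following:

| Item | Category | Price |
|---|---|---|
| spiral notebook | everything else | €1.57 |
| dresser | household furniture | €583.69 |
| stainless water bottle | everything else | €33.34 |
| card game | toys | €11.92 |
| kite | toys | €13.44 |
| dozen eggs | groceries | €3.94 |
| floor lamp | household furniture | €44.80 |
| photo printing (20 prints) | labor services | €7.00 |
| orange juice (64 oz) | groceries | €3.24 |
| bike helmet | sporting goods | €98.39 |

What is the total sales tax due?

Spiral notebook €1.57: everything else → 4% → €0.0628
Dresser €583.69: household furniture → 4.25% → €24.806825
Stainless water bottle €33.34: everything else → 4% → €1.3336
Card game €11.92: toys → 3.75% → €0.447
Kite €13.44: toys → 3.75% → €0.504
Dozen eggs €3.94: groceries → 5.5% → €0.2167
Floor lamp €44.80: household furniture → 4.25% → €1.904
Photo printing (20 prints) €7.00: labor services → 0% → €0.00
Orange juice (64 oz) €3.24: groceries → 5.5% → €0.1782
Bike helmet €98.39: sporting goods → 8.25% → €8.117175
Unrounded tax sum = €37.5703 → €37.57

€37.57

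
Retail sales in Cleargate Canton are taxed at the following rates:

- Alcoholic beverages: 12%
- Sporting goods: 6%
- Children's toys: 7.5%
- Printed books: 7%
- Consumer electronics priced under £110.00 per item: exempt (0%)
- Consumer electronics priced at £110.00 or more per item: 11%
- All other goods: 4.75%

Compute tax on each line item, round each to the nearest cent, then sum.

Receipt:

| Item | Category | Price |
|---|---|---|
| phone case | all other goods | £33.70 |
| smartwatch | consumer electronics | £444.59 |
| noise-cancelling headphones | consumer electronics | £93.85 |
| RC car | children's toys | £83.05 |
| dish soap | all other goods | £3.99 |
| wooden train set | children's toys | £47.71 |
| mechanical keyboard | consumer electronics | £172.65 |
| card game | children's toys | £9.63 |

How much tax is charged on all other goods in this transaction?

£1.79

Phone case £33.70: all other goods → 4.75% → £1.60
Dish soap £3.99: all other goods → 4.75% → £0.19
Tax on all other goods = £1.60 + £0.19 = £1.79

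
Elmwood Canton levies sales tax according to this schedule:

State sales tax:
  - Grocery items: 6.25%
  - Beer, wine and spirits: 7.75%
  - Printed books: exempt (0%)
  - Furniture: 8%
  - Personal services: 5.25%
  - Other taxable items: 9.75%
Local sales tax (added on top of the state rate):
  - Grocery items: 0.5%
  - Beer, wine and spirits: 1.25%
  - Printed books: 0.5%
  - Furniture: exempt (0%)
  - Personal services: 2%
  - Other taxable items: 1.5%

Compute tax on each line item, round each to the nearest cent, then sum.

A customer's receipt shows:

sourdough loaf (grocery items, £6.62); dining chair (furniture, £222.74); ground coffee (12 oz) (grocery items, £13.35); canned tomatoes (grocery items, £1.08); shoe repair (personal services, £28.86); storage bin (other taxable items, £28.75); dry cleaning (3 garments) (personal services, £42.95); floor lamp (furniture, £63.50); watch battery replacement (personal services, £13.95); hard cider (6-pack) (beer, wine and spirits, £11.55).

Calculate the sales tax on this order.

Sourdough loaf £6.62: grocery items → 6.25% + 0.5% local = 6.75% → £0.45
Dining chair £222.74: furniture → 8% + 0% local = 8% → £17.82
Ground coffee (12 oz) £13.35: grocery items → 6.25% + 0.5% local = 6.75% → £0.90
Canned tomatoes £1.08: grocery items → 6.25% + 0.5% local = 6.75% → £0.07
Shoe repair £28.86: personal services → 5.25% + 2% local = 7.25% → £2.09
Storage bin £28.75: other taxable items → 9.75% + 1.5% local = 11.25% → £3.23
Dry cleaning (3 garments) £42.95: personal services → 5.25% + 2% local = 7.25% → £3.11
Floor lamp £63.50: furniture → 8% + 0% local = 8% → £5.08
Watch battery replacement £13.95: personal services → 5.25% + 2% local = 7.25% → £1.01
Hard cider (6-pack) £11.55: beer, wine and spirits → 7.75% + 1.25% local = 9% → £1.04
Total tax = £0.45 + £17.82 + £0.90 + £0.07 + £2.09 + £3.23 + £3.11 + £5.08 + £1.01 + £1.04 = £34.80

£34.80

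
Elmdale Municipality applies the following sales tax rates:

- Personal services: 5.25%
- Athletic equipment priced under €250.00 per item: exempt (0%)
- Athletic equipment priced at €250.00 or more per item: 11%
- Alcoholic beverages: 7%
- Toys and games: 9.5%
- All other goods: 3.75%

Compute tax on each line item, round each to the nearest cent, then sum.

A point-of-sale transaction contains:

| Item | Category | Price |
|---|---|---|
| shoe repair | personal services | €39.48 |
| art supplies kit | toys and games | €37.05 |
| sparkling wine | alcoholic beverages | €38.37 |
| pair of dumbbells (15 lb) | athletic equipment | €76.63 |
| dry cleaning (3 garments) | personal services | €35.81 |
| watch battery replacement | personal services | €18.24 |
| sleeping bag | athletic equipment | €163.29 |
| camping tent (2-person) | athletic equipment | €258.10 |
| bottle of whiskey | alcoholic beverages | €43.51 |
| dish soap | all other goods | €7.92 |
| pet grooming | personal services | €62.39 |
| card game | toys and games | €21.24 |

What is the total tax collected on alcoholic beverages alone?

€5.74

Sparkling wine €38.37: alcoholic beverages → 7% → €2.69
Bottle of whiskey €43.51: alcoholic beverages → 7% → €3.05
Tax on alcoholic beverages = €2.69 + €3.05 = €5.74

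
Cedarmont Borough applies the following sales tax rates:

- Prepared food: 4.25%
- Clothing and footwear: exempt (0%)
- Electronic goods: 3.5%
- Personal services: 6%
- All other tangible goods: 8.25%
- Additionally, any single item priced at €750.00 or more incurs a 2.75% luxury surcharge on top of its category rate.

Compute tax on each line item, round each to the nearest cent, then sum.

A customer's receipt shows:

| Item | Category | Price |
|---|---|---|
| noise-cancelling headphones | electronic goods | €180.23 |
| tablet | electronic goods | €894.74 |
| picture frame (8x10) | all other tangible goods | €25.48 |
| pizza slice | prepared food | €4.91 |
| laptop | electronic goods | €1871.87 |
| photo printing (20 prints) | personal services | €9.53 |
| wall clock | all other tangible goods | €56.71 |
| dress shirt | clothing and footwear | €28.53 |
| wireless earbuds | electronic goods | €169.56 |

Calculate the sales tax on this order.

Noise-cancelling headphones €180.23: electronic goods → 3.5% → €6.31
Tablet €894.74: electronic goods → 3.5% + 2.75% surcharge = 6.25% → €55.92
Picture frame (8x10) €25.48: all other tangible goods → 8.25% → €2.10
Pizza slice €4.91: prepared food → 4.25% → €0.21
Laptop €1871.87: electronic goods → 3.5% + 2.75% surcharge = 6.25% → €116.99
Photo printing (20 prints) €9.53: personal services → 6% → €0.57
Wall clock €56.71: all other tangible goods → 8.25% → €4.68
Dress shirt €28.53: clothing and footwear → 0% → €0.00
Wireless earbuds €169.56: electronic goods → 3.5% → €5.93
Total tax = €6.31 + €55.92 + €2.10 + €0.21 + €116.99 + €0.57 + €4.68 + €5.93 = €192.71

€192.71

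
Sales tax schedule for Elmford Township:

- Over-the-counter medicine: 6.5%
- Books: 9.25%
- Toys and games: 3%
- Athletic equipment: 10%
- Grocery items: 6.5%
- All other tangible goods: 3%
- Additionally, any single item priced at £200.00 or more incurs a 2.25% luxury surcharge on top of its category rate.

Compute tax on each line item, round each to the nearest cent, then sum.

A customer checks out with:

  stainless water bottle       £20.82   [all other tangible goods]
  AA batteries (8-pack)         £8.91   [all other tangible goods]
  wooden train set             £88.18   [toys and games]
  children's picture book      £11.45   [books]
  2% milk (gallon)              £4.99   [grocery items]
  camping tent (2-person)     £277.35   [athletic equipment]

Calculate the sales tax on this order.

Stainless water bottle £20.82: all other tangible goods → 3% → £0.62
AA batteries (8-pack) £8.91: all other tangible goods → 3% → £0.27
Wooden train set £88.18: toys and games → 3% → £2.65
Children's picture book £11.45: books → 9.25% → £1.06
2% milk (gallon) £4.99: grocery items → 6.5% → £0.32
Camping tent (2-person) £277.35: athletic equipment → 10% + 2.25% surcharge = 12.25% → £33.98
Total tax = £0.62 + £0.27 + £2.65 + £1.06 + £0.32 + £33.98 = £38.90

£38.90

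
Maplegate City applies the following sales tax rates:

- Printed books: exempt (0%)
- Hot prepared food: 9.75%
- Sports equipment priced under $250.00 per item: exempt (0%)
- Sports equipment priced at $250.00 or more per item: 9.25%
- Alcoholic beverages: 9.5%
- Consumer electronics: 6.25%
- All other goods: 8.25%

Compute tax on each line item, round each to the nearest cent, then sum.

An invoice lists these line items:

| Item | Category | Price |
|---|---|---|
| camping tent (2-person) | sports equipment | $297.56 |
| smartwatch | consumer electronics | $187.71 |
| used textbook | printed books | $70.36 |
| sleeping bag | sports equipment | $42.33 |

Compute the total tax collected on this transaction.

$39.25

Camping tent (2-person) $297.56: sports equipment, $250.00 or more → 9.25% → $27.52
Smartwatch $187.71: consumer electronics → 6.25% → $11.73
Used textbook $70.36: printed books → 0% → $0.00
Sleeping bag $42.33: sports equipment, under $250.00 → 0% → $0.00
Total tax = $27.52 + $11.73 = $39.25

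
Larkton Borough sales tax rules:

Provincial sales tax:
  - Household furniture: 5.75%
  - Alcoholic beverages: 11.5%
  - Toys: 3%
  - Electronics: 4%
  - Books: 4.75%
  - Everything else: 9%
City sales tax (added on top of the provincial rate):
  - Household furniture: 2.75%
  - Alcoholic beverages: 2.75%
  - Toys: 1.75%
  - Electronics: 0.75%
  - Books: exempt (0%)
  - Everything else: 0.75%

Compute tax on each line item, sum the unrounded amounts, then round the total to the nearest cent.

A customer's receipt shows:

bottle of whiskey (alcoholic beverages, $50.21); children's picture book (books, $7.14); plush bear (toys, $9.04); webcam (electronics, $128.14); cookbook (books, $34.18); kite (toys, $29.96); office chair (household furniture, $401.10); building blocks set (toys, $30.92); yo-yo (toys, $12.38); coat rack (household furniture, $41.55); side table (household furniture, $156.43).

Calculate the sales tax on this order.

Bottle of whiskey $50.21: alcoholic beverages → 11.5% + 2.75% city = 14.25% → $7.154925
Children's picture book $7.14: books → 4.75% + 0% city = 4.75% → $0.33915
Plush bear $9.04: toys → 3% + 1.75% city = 4.75% → $0.4294
Webcam $128.14: electronics → 4% + 0.75% city = 4.75% → $6.08665
Cookbook $34.18: books → 4.75% + 0% city = 4.75% → $1.62355
Kite $29.96: toys → 3% + 1.75% city = 4.75% → $1.4231
Office chair $401.10: household furniture → 5.75% + 2.75% city = 8.5% → $34.0935
Building blocks set $30.92: toys → 3% + 1.75% city = 4.75% → $1.4687
Yo-yo $12.38: toys → 3% + 1.75% city = 4.75% → $0.58805
Coat rack $41.55: household furniture → 5.75% + 2.75% city = 8.5% → $3.53175
Side table $156.43: household furniture → 5.75% + 2.75% city = 8.5% → $13.29655
Unrounded tax sum = $70.035325 → $70.04

$70.04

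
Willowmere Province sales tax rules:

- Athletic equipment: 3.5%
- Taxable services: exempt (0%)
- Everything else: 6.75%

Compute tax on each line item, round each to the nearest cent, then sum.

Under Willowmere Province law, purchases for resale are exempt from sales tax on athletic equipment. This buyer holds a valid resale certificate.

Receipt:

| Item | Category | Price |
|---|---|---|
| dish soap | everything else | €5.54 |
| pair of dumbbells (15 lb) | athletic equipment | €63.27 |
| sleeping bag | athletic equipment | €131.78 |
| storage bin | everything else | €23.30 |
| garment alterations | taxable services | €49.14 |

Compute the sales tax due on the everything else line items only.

Dish soap €5.54: everything else → 6.75% → €0.37
Storage bin €23.30: everything else → 6.75% → €1.57
Tax on everything else = €0.37 + €1.57 = €1.94

€1.94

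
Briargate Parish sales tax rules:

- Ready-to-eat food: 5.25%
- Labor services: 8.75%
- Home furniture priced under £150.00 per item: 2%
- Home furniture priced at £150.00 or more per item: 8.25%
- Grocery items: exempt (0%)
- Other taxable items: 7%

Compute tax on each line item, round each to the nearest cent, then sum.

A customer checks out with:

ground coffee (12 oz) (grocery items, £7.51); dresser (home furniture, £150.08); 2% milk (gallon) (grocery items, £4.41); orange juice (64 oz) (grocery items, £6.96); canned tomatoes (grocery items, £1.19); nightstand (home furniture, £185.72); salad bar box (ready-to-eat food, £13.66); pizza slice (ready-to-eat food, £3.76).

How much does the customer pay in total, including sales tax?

£401.91

Ground coffee (12 oz) £7.51: grocery items → 0% → £0.00
Dresser £150.08: home furniture, £150.00 or more → 8.25% → £12.38
2% milk (gallon) £4.41: grocery items → 0% → £0.00
Orange juice (64 oz) £6.96: grocery items → 0% → £0.00
Canned tomatoes £1.19: grocery items → 0% → £0.00
Nightstand £185.72: home furniture, £150.00 or more → 8.25% → £15.32
Salad bar box £13.66: ready-to-eat food → 5.25% → £0.72
Pizza slice £3.76: ready-to-eat food → 5.25% → £0.20
Subtotal = £373.29; tax = £28.62; total due = £401.91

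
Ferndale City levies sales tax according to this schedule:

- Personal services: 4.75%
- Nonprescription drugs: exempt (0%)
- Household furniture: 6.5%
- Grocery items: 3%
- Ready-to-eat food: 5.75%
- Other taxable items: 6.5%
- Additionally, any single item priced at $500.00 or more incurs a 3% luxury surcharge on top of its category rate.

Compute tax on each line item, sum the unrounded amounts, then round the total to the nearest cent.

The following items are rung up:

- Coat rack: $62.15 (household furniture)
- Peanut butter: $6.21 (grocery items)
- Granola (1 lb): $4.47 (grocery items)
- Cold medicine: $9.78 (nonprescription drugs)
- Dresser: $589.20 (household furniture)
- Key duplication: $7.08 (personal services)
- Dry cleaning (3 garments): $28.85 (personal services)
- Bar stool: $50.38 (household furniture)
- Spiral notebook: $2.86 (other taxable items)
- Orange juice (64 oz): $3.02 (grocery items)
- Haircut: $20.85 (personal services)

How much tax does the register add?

$66.58

Coat rack $62.15: household furniture → 6.5% → $4.03975
Peanut butter $6.21: grocery items → 3% → $0.1863
Granola (1 lb) $4.47: grocery items → 3% → $0.1341
Cold medicine $9.78: nonprescription drugs → 0% → $0.00
Dresser $589.20: household furniture → 6.5% + 3% surcharge = 9.5% → $55.974
Key duplication $7.08: personal services → 4.75% → $0.3363
Dry cleaning (3 garments) $28.85: personal services → 4.75% → $1.370375
Bar stool $50.38: household furniture → 6.5% → $3.2747
Spiral notebook $2.86: other taxable items → 6.5% → $0.1859
Orange juice (64 oz) $3.02: grocery items → 3% → $0.0906
Haircut $20.85: personal services → 4.75% → $0.990375
Unrounded tax sum = $66.5824 → $66.58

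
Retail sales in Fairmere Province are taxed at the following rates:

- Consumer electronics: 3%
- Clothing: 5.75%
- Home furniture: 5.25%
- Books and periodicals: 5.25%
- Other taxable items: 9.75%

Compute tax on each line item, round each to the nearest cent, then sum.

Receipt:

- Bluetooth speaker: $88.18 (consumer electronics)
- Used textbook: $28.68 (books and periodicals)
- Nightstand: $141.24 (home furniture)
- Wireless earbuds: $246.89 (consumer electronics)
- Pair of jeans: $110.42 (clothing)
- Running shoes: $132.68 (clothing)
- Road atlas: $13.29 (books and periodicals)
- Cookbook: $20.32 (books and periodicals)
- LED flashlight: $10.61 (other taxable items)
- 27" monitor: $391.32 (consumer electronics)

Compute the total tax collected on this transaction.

Bluetooth speaker $88.18: consumer electronics → 3% → $2.65
Used textbook $28.68: books and periodicals → 5.25% → $1.51
Nightstand $141.24: home furniture → 5.25% → $7.42
Wireless earbuds $246.89: consumer electronics → 3% → $7.41
Pair of jeans $110.42: clothing → 5.75% → $6.35
Running shoes $132.68: clothing → 5.75% → $7.63
Road atlas $13.29: books and periodicals → 5.25% → $0.70
Cookbook $20.32: books and periodicals → 5.25% → $1.07
LED flashlight $10.61: other taxable items → 9.75% → $1.03
27" monitor $391.32: consumer electronics → 3% → $11.74
Total tax = $2.65 + $1.51 + $7.42 + $7.41 + $6.35 + $7.63 + $0.70 + $1.07 + $1.03 + $11.74 = $47.51

$47.51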